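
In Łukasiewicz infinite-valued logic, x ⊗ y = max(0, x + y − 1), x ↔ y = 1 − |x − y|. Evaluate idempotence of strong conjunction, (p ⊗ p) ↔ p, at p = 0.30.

0.70

p ⊗ p = max(0, 0.30 + 0.30 − 1) = max(0, -0.40) = 0.00
(p ⊗ p) ↔ p = 1 − |0.00 − 0.30| = 1 − 0.30 = 0.70
(The value 0.70 < 1 shows this instance is not satisfied; fails in Ł∞ since a ⊗ a = max(0, 2a−1) ≠ a in general.)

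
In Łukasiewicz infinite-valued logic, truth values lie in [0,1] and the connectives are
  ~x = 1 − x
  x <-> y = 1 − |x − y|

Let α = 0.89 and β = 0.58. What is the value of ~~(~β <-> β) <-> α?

0.95

~β = 1 − 0.58 = 0.42
~β <-> β = 1 − |0.42 − 0.58| = 1 − 0.16 = 0.84
~(~β <-> β) = 1 − 0.84 = 0.16
~~(~β <-> β) = 1 − 0.16 = 0.84
~~(~β <-> β) <-> α = 1 − |0.84 − 0.89| = 1 − 0.05 = 0.95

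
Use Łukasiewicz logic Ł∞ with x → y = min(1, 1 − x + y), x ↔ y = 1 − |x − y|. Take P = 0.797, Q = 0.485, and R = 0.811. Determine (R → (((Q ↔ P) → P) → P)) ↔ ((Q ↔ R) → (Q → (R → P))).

0.986

Q ↔ P = 1 − |0.485 − 0.797| = 1 − 0.312 = 0.688
(Q ↔ P) → P = min(1, 1 − 0.688 + 0.797) = min(1, 1.109) = 1.000
((Q ↔ P) → P) → P = min(1, 1 − 1.000 + 0.797) = min(1, 0.797) = 0.797
R → (((Q ↔ P) → P) → P) = min(1, 1 − 0.811 + 0.797) = min(1, 0.986) = 0.986
Q ↔ R = 1 − |0.485 − 0.811| = 1 − 0.326 = 0.674
R → P = min(1, 1 − 0.811 + 0.797) = min(1, 0.986) = 0.986
Q → (R → P) = min(1, 1 − 0.485 + 0.986) = min(1, 1.501) = 1.000
(Q ↔ R) → (Q → (R → P)) = min(1, 1 − 0.674 + 1.000) = min(1, 1.326) = 1.000
(R → (((Q ↔ P) → P) → P)) ↔ ((Q ↔ R) → (Q → (R → P))) = 1 − |0.986 − 1.000| = 1 − 0.014 = 0.986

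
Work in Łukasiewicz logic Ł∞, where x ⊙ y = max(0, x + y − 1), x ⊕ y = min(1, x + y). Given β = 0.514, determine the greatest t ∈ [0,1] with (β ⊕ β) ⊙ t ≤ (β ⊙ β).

0.028

β ⊕ β = min(1, 0.514 + 0.514) = min(1, 1.028) = 1.000
So the left factor is β ⊕ β = 1.000.
β ⊙ β = max(0, 0.514 + 0.514 − 1) = max(0, 0.028) = 0.028
So the right-hand bound is β ⊙ β = 0.028.
The residuum of the Łukasiewicz t-norm gives the supremum: min(1, 1 − 1.000 + 0.028).
1 − 1.000 + 0.028 = 0.028, so t = min(1, 0.028) = 0.028.
Check: 1.000 ⊙ 0.028 = max(0, 0.028) = 0.028 ≤ 0.028.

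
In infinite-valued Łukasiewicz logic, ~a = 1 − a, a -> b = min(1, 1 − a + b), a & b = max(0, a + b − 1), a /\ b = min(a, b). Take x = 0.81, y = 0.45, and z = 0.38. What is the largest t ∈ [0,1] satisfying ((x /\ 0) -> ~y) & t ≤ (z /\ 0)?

0.00

x /\ 0 = min(0.81, 0.00) = 0.00
~y = 1 − 0.45 = 0.55
(x /\ 0) -> ~y = min(1, 1 − 0.00 + 0.55) = min(1, 1.55) = 1.00
So the left factor is (x /\ 0) -> ~y = 1.00.
z /\ 0 = min(0.38, 0.00) = 0.00
So the right-hand bound is z /\ 0 = 0.00.
The residuum of the Łukasiewicz t-norm gives the supremum: min(1, 1 − 1.00 + 0.00).
1 − 1.00 + 0.00 = 0.00, so t = min(1, 0.00) = 0.00.
Check: 1.00 & 0.00 = max(0, 0.00) = 0.00 ≤ 0.00.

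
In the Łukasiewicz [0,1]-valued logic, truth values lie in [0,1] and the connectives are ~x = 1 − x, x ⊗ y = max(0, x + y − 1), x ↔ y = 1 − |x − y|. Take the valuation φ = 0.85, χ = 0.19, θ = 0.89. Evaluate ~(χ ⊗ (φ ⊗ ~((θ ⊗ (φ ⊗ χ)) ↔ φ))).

φ ⊗ χ = max(0, 0.85 + 0.19 − 1) = max(0, 0.04) = 0.04
θ ⊗ (φ ⊗ χ) = max(0, 0.89 + 0.04 − 1) = max(0, -0.07) = 0.00
(θ ⊗ (φ ⊗ χ)) ↔ φ = 1 − |0.00 − 0.85| = 1 − 0.85 = 0.15
~((θ ⊗ (φ ⊗ χ)) ↔ φ) = 1 − 0.15 = 0.85
φ ⊗ ~((θ ⊗ (φ ⊗ χ)) ↔ φ) = max(0, 0.85 + 0.85 − 1) = max(0, 0.70) = 0.70
χ ⊗ (φ ⊗ ~((θ ⊗ (φ ⊗ χ)) ↔ φ)) = max(0, 0.19 + 0.70 − 1) = max(0, -0.11) = 0.00
~(χ ⊗ (φ ⊗ ~((θ ⊗ (φ ⊗ χ)) ↔ φ))) = 1 − 0.00 = 1.00

1.00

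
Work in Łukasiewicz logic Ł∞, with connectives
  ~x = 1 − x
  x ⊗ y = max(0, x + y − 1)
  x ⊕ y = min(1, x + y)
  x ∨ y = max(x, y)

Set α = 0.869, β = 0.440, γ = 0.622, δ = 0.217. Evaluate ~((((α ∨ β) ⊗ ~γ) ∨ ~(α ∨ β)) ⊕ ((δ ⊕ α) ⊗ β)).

0.313

α ∨ β = max(0.869, 0.440) = 0.869
~γ = 1 − 0.622 = 0.378
(α ∨ β) ⊗ ~γ = max(0, 0.869 + 0.378 − 1) = max(0, 0.247) = 0.247
~(α ∨ β) = 1 − 0.869 = 0.131
((α ∨ β) ⊗ ~γ) ∨ ~(α ∨ β) = max(0.247, 0.131) = 0.247
δ ⊕ α = min(1, 0.217 + 0.869) = min(1, 1.086) = 1.000
(δ ⊕ α) ⊗ β = max(0, 1.000 + 0.440 − 1) = max(0, 0.440) = 0.440
(((α ∨ β) ⊗ ~γ) ∨ ~(α ∨ β)) ⊕ ((δ ⊕ α) ⊗ β) = min(1, 0.247 + 0.440) = min(1, 0.687) = 0.687
~((((α ∨ β) ⊗ ~γ) ∨ ~(α ∨ β)) ⊕ ((δ ⊕ α) ⊗ β)) = 1 − 0.687 = 0.313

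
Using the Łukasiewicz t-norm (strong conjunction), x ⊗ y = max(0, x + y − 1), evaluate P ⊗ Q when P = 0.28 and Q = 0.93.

0.21

P ⊗ Q = max(0, 0.28 + 0.93 − 1) = max(0, 0.21) = 0.21
For comparison, the Gödel (minimum) t-norm min(x, y) would give 0.28.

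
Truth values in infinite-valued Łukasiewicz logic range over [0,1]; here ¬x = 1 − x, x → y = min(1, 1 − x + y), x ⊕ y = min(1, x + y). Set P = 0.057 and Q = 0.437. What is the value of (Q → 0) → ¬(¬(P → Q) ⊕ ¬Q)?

0.874

Q → 0 = min(1, 1 − 0.437 + 0.000) = min(1, 0.563) = 0.563
P → Q = min(1, 1 − 0.057 + 0.437) = min(1, 1.380) = 1.000
¬(P → Q) = 1 − 1.000 = 0.000
¬Q = 1 − 0.437 = 0.563
¬(P → Q) ⊕ ¬Q = min(1, 0.000 + 0.563) = min(1, 0.563) = 0.563
¬(¬(P → Q) ⊕ ¬Q) = 1 − 0.563 = 0.437
(Q → 0) → ¬(¬(P → Q) ⊕ ¬Q) = min(1, 1 − 0.563 + 0.437) = min(1, 0.874) = 0.874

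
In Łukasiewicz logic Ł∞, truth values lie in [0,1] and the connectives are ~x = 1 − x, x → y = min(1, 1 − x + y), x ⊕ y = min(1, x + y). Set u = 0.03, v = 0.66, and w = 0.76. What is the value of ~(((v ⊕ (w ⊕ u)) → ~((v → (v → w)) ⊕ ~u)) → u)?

w ⊕ u = min(1, 0.76 + 0.03) = min(1, 0.79) = 0.79
v ⊕ (w ⊕ u) = min(1, 0.66 + 0.79) = min(1, 1.45) = 1.00
v → w = min(1, 1 − 0.66 + 0.76) = min(1, 1.10) = 1.00
v → (v → w) = min(1, 1 − 0.66 + 1.00) = min(1, 1.34) = 1.00
~u = 1 − 0.03 = 0.97
(v → (v → w)) ⊕ ~u = min(1, 1.00 + 0.97) = min(1, 1.97) = 1.00
~((v → (v → w)) ⊕ ~u) = 1 − 1.00 = 0.00
(v ⊕ (w ⊕ u)) → ~((v → (v → w)) ⊕ ~u) = min(1, 1 − 1.00 + 0.00) = min(1, 0.00) = 0.00
((v ⊕ (w ⊕ u)) → ~((v → (v → w)) ⊕ ~u)) → u = min(1, 1 − 0.00 + 0.03) = min(1, 1.03) = 1.00
~(((v ⊕ (w ⊕ u)) → ~((v → (v → w)) ⊕ ~u)) → u) = 1 − 1.00 = 0.00

0.00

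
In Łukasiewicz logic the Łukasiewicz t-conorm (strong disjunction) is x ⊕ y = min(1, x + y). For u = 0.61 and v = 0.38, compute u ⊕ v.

0.99

u ⊕ v = min(1, 0.61 + 0.38) = min(1, 0.99) = 0.99
For comparison, the Gödel t-conorm max(x, y) would give 0.61.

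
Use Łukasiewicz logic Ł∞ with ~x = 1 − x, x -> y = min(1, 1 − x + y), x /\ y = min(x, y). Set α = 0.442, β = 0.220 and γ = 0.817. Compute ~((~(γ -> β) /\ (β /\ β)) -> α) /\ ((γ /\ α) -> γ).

0.000

γ -> β = min(1, 1 − 0.817 + 0.220) = min(1, 0.403) = 0.403
~(γ -> β) = 1 − 0.403 = 0.597
β /\ β = min(0.220, 0.220) = 0.220
~(γ -> β) /\ (β /\ β) = min(0.597, 0.220) = 0.220
(~(γ -> β) /\ (β /\ β)) -> α = min(1, 1 − 0.220 + 0.442) = min(1, 1.222) = 1.000
~((~(γ -> β) /\ (β /\ β)) -> α) = 1 − 1.000 = 0.000
γ /\ α = min(0.817, 0.442) = 0.442
(γ /\ α) -> γ = min(1, 1 − 0.442 + 0.817) = min(1, 1.375) = 1.000
~((~(γ -> β) /\ (β /\ β)) -> α) /\ ((γ /\ α) -> γ) = min(0.000, 1.000) = 0.000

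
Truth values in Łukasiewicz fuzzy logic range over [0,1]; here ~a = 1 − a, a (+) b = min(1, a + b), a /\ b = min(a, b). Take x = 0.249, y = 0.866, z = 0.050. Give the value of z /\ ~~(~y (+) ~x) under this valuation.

0.050

~y = 1 − 0.866 = 0.134
~x = 1 − 0.249 = 0.751
~y (+) ~x = min(1, 0.134 + 0.751) = min(1, 0.885) = 0.885
~(~y (+) ~x) = 1 − 0.885 = 0.115
~~(~y (+) ~x) = 1 − 0.115 = 0.885
z /\ ~~(~y (+) ~x) = min(0.050, 0.885) = 0.050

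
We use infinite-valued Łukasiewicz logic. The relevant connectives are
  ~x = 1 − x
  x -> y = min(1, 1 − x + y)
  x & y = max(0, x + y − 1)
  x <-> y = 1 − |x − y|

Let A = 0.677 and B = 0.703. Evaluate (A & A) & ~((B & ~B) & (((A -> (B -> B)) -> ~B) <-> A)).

A & A = max(0, 0.677 + 0.677 − 1) = max(0, 0.354) = 0.354
~B = 1 − 0.703 = 0.297
B & ~B = max(0, 0.703 + 0.297 − 1) = max(0, 0.000) = 0.000
B -> B = min(1, 1 − 0.703 + 0.703) = min(1, 1.000) = 1.000
A -> (B -> B) = min(1, 1 − 0.677 + 1.000) = min(1, 1.323) = 1.000
(A -> (B -> B)) -> ~B = min(1, 1 − 1.000 + 0.297) = min(1, 0.297) = 0.297
((A -> (B -> B)) -> ~B) <-> A = 1 − |0.297 − 0.677| = 1 − 0.380 = 0.620
(B & ~B) & (((A -> (B -> B)) -> ~B) <-> A) = max(0, 0.000 + 0.620 − 1) = max(0, -0.380) = 0.000
~((B & ~B) & (((A -> (B -> B)) -> ~B) <-> A)) = 1 − 0.000 = 1.000
(A & A) & ~((B & ~B) & (((A -> (B -> B)) -> ~B) <-> A)) = max(0, 0.354 + 1.000 − 1) = max(0, 0.354) = 0.354

0.354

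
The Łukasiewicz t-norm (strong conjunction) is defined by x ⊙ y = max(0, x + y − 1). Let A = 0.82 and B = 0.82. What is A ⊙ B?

0.64

A ⊙ B = max(0, 0.82 + 0.82 − 1) = max(0, 0.64) = 0.64
For comparison, the Gödel (minimum) t-norm min(x, y) would give 0.82.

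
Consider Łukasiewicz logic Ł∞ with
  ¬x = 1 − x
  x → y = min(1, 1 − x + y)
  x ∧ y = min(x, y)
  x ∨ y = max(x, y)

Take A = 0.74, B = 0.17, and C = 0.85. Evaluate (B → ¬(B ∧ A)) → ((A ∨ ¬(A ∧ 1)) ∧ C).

B ∧ A = min(0.17, 0.74) = 0.17
¬(B ∧ A) = 1 − 0.17 = 0.83
B → ¬(B ∧ A) = min(1, 1 − 0.17 + 0.83) = min(1, 1.66) = 1.00
A ∧ 1 = min(0.74, 1.00) = 0.74
¬(A ∧ 1) = 1 − 0.74 = 0.26
A ∨ ¬(A ∧ 1) = max(0.74, 0.26) = 0.74
(A ∨ ¬(A ∧ 1)) ∧ C = min(0.74, 0.85) = 0.74
(B → ¬(B ∧ A)) → ((A ∨ ¬(A ∧ 1)) ∧ C) = min(1, 1 − 1.00 + 0.74) = min(1, 0.74) = 0.74

0.74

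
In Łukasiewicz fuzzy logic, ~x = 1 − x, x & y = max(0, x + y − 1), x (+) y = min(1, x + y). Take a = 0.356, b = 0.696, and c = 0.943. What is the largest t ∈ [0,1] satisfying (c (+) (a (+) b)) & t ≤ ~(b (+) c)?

0.000

a (+) b = min(1, 0.356 + 0.696) = min(1, 1.052) = 1.000
c (+) (a (+) b) = min(1, 0.943 + 1.000) = min(1, 1.943) = 1.000
So the left factor is c (+) (a (+) b) = 1.000.
b (+) c = min(1, 0.696 + 0.943) = min(1, 1.639) = 1.000
~(b (+) c) = 1 − 1.000 = 0.000
So the right-hand bound is ~(b (+) c) = 0.000.
The residuum of the Łukasiewicz t-norm gives the supremum: min(1, 1 − 1.000 + 0.000).
1 − 1.000 + 0.000 = 0.000, so t = min(1, 0.000) = 0.000.
Check: 1.000 & 0.000 = max(0, 0.000) = 0.000 ≤ 0.000.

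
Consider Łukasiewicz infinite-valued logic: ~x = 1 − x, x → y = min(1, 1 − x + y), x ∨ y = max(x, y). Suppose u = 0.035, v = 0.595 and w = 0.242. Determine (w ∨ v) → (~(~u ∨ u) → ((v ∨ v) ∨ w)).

w ∨ v = max(0.242, 0.595) = 0.595
~u = 1 − 0.035 = 0.965
~u ∨ u = max(0.965, 0.035) = 0.965
~(~u ∨ u) = 1 − 0.965 = 0.035
v ∨ v = max(0.595, 0.595) = 0.595
(v ∨ v) ∨ w = max(0.595, 0.242) = 0.595
~(~u ∨ u) → ((v ∨ v) ∨ w) = min(1, 1 − 0.035 + 0.595) = min(1, 1.560) = 1.000
(w ∨ v) → (~(~u ∨ u) → ((v ∨ v) ∨ w)) = min(1, 1 − 0.595 + 1.000) = min(1, 1.405) = 1.000

1.000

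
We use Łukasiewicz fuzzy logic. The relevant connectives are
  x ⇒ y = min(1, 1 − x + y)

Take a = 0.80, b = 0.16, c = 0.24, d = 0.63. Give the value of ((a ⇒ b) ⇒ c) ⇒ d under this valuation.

a ⇒ b = min(1, 1 − 0.80 + 0.16) = min(1, 0.36) = 0.36
(a ⇒ b) ⇒ c = min(1, 1 − 0.36 + 0.24) = min(1, 0.88) = 0.88
((a ⇒ b) ⇒ c) ⇒ d = min(1, 1 − 0.88 + 0.63) = min(1, 0.75) = 0.75

0.75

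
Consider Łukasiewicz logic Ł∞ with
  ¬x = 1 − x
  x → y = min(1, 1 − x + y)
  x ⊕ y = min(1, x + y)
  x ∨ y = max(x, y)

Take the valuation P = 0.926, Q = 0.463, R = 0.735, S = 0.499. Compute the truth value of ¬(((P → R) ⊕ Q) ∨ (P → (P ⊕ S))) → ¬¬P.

1.000

P → R = min(1, 1 − 0.926 + 0.735) = min(1, 0.809) = 0.809
(P → R) ⊕ Q = min(1, 0.809 + 0.463) = min(1, 1.272) = 1.000
P ⊕ S = min(1, 0.926 + 0.499) = min(1, 1.425) = 1.000
P → (P ⊕ S) = min(1, 1 − 0.926 + 1.000) = min(1, 1.074) = 1.000
((P → R) ⊕ Q) ∨ (P → (P ⊕ S)) = max(1.000, 1.000) = 1.000
¬(((P → R) ⊕ Q) ∨ (P → (P ⊕ S))) = 1 − 1.000 = 0.000
¬P = 1 − 0.926 = 0.074
¬¬P = 1 − 0.074 = 0.926
¬(((P → R) ⊕ Q) ∨ (P → (P ⊕ S))) → ¬¬P = min(1, 1 − 0.000 + 0.926) = min(1, 1.926) = 1.000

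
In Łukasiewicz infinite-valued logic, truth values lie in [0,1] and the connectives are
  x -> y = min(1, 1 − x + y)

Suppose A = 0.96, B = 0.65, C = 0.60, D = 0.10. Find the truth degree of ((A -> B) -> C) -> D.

A -> B = min(1, 1 − 0.96 + 0.65) = min(1, 0.69) = 0.69
(A -> B) -> C = min(1, 1 − 0.69 + 0.60) = min(1, 0.91) = 0.91
((A -> B) -> C) -> D = min(1, 1 − 0.91 + 0.10) = min(1, 0.19) = 0.19

0.19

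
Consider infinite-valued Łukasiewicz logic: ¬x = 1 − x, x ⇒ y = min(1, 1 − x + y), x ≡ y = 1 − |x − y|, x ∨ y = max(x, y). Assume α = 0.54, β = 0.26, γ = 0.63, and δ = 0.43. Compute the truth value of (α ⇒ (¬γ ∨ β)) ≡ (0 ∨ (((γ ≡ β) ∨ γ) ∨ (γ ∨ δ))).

0.80

¬γ = 1 − 0.63 = 0.37
¬γ ∨ β = max(0.37, 0.26) = 0.37
α ⇒ (¬γ ∨ β) = min(1, 1 − 0.54 + 0.37) = min(1, 0.83) = 0.83
γ ≡ β = 1 − |0.63 − 0.26| = 1 − 0.37 = 0.63
(γ ≡ β) ∨ γ = max(0.63, 0.63) = 0.63
γ ∨ δ = max(0.63, 0.43) = 0.63
((γ ≡ β) ∨ γ) ∨ (γ ∨ δ) = max(0.63, 0.63) = 0.63
0 ∨ (((γ ≡ β) ∨ γ) ∨ (γ ∨ δ)) = max(0.00, 0.63) = 0.63
(α ⇒ (¬γ ∨ β)) ≡ (0 ∨ (((γ ≡ β) ∨ γ) ∨ (γ ∨ δ))) = 1 − |0.83 − 0.63| = 1 − 0.20 = 0.80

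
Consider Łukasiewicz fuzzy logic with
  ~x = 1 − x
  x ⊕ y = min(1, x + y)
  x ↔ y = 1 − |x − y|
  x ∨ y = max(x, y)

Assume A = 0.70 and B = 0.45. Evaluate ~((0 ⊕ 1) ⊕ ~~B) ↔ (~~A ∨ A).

0.30

0 ⊕ 1 = min(1, 0.00 + 1.00) = min(1, 1.00) = 1.00
~B = 1 − 0.45 = 0.55
~~B = 1 − 0.55 = 0.45
(0 ⊕ 1) ⊕ ~~B = min(1, 1.00 + 0.45) = min(1, 1.45) = 1.00
~((0 ⊕ 1) ⊕ ~~B) = 1 − 1.00 = 0.00
~A = 1 − 0.70 = 0.30
~~A = 1 − 0.30 = 0.70
~~A ∨ A = max(0.70, 0.70) = 0.70
~((0 ⊕ 1) ⊕ ~~B) ↔ (~~A ∨ A) = 1 − |0.00 − 0.70| = 1 − 0.70 = 0.30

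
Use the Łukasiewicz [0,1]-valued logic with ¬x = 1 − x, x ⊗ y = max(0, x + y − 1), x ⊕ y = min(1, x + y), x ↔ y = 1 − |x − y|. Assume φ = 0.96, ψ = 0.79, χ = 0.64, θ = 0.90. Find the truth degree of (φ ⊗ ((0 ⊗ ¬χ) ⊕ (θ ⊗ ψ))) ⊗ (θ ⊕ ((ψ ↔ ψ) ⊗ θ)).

¬χ = 1 − 0.64 = 0.36
0 ⊗ ¬χ = max(0, 0.00 + 0.36 − 1) = max(0, -0.64) = 0.00
θ ⊗ ψ = max(0, 0.90 + 0.79 − 1) = max(0, 0.69) = 0.69
(0 ⊗ ¬χ) ⊕ (θ ⊗ ψ) = min(1, 0.00 + 0.69) = min(1, 0.69) = 0.69
φ ⊗ ((0 ⊗ ¬χ) ⊕ (θ ⊗ ψ)) = max(0, 0.96 + 0.69 − 1) = max(0, 0.65) = 0.65
ψ ↔ ψ = 1 − |0.79 − 0.79| = 1 − 0.00 = 1.00
(ψ ↔ ψ) ⊗ θ = max(0, 1.00 + 0.90 − 1) = max(0, 0.90) = 0.90
θ ⊕ ((ψ ↔ ψ) ⊗ θ) = min(1, 0.90 + 0.90) = min(1, 1.80) = 1.00
(φ ⊗ ((0 ⊗ ¬χ) ⊕ (θ ⊗ ψ))) ⊗ (θ ⊕ ((ψ ↔ ψ) ⊗ θ)) = max(0, 0.65 + 1.00 − 1) = max(0, 0.65) = 0.65

0.65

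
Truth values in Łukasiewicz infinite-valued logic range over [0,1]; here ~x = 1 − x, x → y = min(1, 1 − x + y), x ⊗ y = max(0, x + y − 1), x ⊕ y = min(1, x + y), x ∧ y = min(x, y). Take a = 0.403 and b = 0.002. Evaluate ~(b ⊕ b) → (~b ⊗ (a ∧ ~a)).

b ⊕ b = min(1, 0.002 + 0.002) = min(1, 0.004) = 0.004
~(b ⊕ b) = 1 − 0.004 = 0.996
~b = 1 − 0.002 = 0.998
~a = 1 − 0.403 = 0.597
a ∧ ~a = min(0.403, 0.597) = 0.403
~b ⊗ (a ∧ ~a) = max(0, 0.998 + 0.403 − 1) = max(0, 0.401) = 0.401
~(b ⊕ b) → (~b ⊗ (a ∧ ~a)) = min(1, 1 − 0.996 + 0.401) = min(1, 0.405) = 0.405

0.405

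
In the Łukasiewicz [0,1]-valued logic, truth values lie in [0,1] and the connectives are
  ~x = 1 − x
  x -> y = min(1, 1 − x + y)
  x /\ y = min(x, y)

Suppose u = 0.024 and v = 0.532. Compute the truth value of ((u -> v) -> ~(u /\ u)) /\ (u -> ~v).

0.976

u -> v = min(1, 1 − 0.024 + 0.532) = min(1, 1.508) = 1.000
u /\ u = min(0.024, 0.024) = 0.024
~(u /\ u) = 1 − 0.024 = 0.976
(u -> v) -> ~(u /\ u) = min(1, 1 − 1.000 + 0.976) = min(1, 0.976) = 0.976
~v = 1 − 0.532 = 0.468
u -> ~v = min(1, 1 − 0.024 + 0.468) = min(1, 1.444) = 1.000
((u -> v) -> ~(u /\ u)) /\ (u -> ~v) = min(0.976, 1.000) = 0.976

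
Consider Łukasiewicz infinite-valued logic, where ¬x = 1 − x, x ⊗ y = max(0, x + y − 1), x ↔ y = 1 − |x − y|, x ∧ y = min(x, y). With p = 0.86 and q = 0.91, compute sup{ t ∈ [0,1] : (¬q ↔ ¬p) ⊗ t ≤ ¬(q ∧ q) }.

0.14

¬q = 1 − 0.91 = 0.09
¬p = 1 − 0.86 = 0.14
¬q ↔ ¬p = 1 − |0.09 − 0.14| = 1 − 0.05 = 0.95
So the left factor is ¬q ↔ ¬p = 0.95.
q ∧ q = min(0.91, 0.91) = 0.91
¬(q ∧ q) = 1 − 0.91 = 0.09
So the right-hand bound is ¬(q ∧ q) = 0.09.
The residuum of the Łukasiewicz t-norm gives the supremum: min(1, 1 − 0.95 + 0.09).
1 − 0.95 + 0.09 = 0.14, so t = min(1, 0.14) = 0.14.
Check: 0.95 ⊗ 0.14 = max(0, 0.09) = 0.09 ≤ 0.09.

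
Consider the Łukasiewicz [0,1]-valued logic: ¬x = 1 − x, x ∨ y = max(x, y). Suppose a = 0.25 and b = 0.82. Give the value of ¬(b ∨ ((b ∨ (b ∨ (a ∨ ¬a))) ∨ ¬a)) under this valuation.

0.18

¬a = 1 − 0.25 = 0.75
a ∨ ¬a = max(0.25, 0.75) = 0.75
b ∨ (a ∨ ¬a) = max(0.82, 0.75) = 0.82
b ∨ (b ∨ (a ∨ ¬a)) = max(0.82, 0.82) = 0.82
(b ∨ (b ∨ (a ∨ ¬a))) ∨ ¬a = max(0.82, 0.75) = 0.82
b ∨ ((b ∨ (b ∨ (a ∨ ¬a))) ∨ ¬a) = max(0.82, 0.82) = 0.82
¬(b ∨ ((b ∨ (b ∨ (a ∨ ¬a))) ∨ ¬a)) = 1 − 0.82 = 0.18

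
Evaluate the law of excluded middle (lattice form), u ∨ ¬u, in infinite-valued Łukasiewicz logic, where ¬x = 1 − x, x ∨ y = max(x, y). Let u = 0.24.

¬u = 1 − 0.24 = 0.76
u ∨ ¬u = max(0.24, 0.76) = 0.76
(The value 0.76 < 1 shows this instance is not satisfied; not a Ł∞-tautology — its value is max(a, 1−a).)

0.76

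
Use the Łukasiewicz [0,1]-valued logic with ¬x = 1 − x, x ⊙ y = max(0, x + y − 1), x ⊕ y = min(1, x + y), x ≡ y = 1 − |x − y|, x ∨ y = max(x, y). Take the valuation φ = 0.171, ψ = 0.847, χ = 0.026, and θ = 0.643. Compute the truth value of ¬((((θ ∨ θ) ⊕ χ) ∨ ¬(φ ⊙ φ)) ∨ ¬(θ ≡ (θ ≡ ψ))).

θ ∨ θ = max(0.643, 0.643) = 0.643
(θ ∨ θ) ⊕ χ = min(1, 0.643 + 0.026) = min(1, 0.669) = 0.669
φ ⊙ φ = max(0, 0.171 + 0.171 − 1) = max(0, -0.658) = 0.000
¬(φ ⊙ φ) = 1 − 0.000 = 1.000
((θ ∨ θ) ⊕ χ) ∨ ¬(φ ⊙ φ) = max(0.669, 1.000) = 1.000
θ ≡ ψ = 1 − |0.643 − 0.847| = 1 − 0.204 = 0.796
θ ≡ (θ ≡ ψ) = 1 − |0.643 − 0.796| = 1 − 0.153 = 0.847
¬(θ ≡ (θ ≡ ψ)) = 1 − 0.847 = 0.153
(((θ ∨ θ) ⊕ χ) ∨ ¬(φ ⊙ φ)) ∨ ¬(θ ≡ (θ ≡ ψ)) = max(1.000, 0.153) = 1.000
¬((((θ ∨ θ) ⊕ χ) ∨ ¬(φ ⊙ φ)) ∨ ¬(θ ≡ (θ ≡ ψ))) = 1 − 1.000 = 0.000

0.000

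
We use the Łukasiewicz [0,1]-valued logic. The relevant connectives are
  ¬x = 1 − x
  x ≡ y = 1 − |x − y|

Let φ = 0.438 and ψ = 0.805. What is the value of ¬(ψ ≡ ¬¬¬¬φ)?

0.367

¬φ = 1 − 0.438 = 0.562
¬¬φ = 1 − 0.562 = 0.438
¬¬¬φ = 1 − 0.438 = 0.562
¬¬¬¬φ = 1 − 0.562 = 0.438
ψ ≡ ¬¬¬¬φ = 1 − |0.805 − 0.438| = 1 − 0.367 = 0.633
¬(ψ ≡ ¬¬¬¬φ) = 1 − 0.633 = 0.367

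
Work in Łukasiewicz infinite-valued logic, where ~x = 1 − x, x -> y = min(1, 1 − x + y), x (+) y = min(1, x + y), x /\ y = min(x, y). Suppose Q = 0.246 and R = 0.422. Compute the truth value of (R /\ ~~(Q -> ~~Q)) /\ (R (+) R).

~Q = 1 − 0.246 = 0.754
~~Q = 1 − 0.754 = 0.246
Q -> ~~Q = min(1, 1 − 0.246 + 0.246) = min(1, 1.000) = 1.000
~(Q -> ~~Q) = 1 − 1.000 = 0.000
~~(Q -> ~~Q) = 1 − 0.000 = 1.000
R /\ ~~(Q -> ~~Q) = min(0.422, 1.000) = 0.422
R (+) R = min(1, 0.422 + 0.422) = min(1, 0.844) = 0.844
(R /\ ~~(Q -> ~~Q)) /\ (R (+) R) = min(0.422, 0.844) = 0.422

0.422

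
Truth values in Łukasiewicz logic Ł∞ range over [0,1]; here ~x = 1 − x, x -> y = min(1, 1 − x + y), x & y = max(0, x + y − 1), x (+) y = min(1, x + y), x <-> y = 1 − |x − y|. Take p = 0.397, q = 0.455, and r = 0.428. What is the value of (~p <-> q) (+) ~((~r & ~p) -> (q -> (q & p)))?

~p = 1 − 0.397 = 0.603
~p <-> q = 1 − |0.603 − 0.455| = 1 − 0.148 = 0.852
~r = 1 − 0.428 = 0.572
~r & ~p = max(0, 0.572 + 0.603 − 1) = max(0, 0.175) = 0.175
q & p = max(0, 0.455 + 0.397 − 1) = max(0, -0.148) = 0.000
q -> (q & p) = min(1, 1 − 0.455 + 0.000) = min(1, 0.545) = 0.545
(~r & ~p) -> (q -> (q & p)) = min(1, 1 − 0.175 + 0.545) = min(1, 1.370) = 1.000
~((~r & ~p) -> (q -> (q & p))) = 1 − 1.000 = 0.000
(~p <-> q) (+) ~((~r & ~p) -> (q -> (q & p))) = min(1, 0.852 + 0.000) = min(1, 0.852) = 0.852

0.852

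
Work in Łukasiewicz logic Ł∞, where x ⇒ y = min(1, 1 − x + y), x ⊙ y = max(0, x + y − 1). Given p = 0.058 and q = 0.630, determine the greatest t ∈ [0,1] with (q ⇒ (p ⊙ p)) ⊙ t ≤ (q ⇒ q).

p ⊙ p = max(0, 0.058 + 0.058 − 1) = max(0, -0.884) = 0.000
q ⇒ (p ⊙ p) = min(1, 1 − 0.630 + 0.000) = min(1, 0.370) = 0.370
So the left factor is q ⇒ (p ⊙ p) = 0.370.
q ⇒ q = min(1, 1 − 0.630 + 0.630) = min(1, 1.000) = 1.000
So the right-hand bound is q ⇒ q = 1.000.
The residuum of the Łukasiewicz t-norm gives the supremum: min(1, 1 − 0.370 + 1.000).
1 − 0.370 + 1.000 = 1.630, so t = min(1, 1.630) = 1.000.
Check: 0.370 ⊙ 1.000 = max(0, 0.370) = 0.370 ≤ 1.000.

1.000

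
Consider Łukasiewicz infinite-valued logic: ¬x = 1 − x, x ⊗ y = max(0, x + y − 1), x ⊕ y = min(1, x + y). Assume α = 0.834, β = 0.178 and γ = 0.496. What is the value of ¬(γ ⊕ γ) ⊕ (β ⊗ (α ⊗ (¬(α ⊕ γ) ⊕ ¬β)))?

γ ⊕ γ = min(1, 0.496 + 0.496) = min(1, 0.992) = 0.992
¬(γ ⊕ γ) = 1 − 0.992 = 0.008
α ⊕ γ = min(1, 0.834 + 0.496) = min(1, 1.330) = 1.000
¬(α ⊕ γ) = 1 − 1.000 = 0.000
¬β = 1 − 0.178 = 0.822
¬(α ⊕ γ) ⊕ ¬β = min(1, 0.000 + 0.822) = min(1, 0.822) = 0.822
α ⊗ (¬(α ⊕ γ) ⊕ ¬β) = max(0, 0.834 + 0.822 − 1) = max(0, 0.656) = 0.656
β ⊗ (α ⊗ (¬(α ⊕ γ) ⊕ ¬β)) = max(0, 0.178 + 0.656 − 1) = max(0, -0.166) = 0.000
¬(γ ⊕ γ) ⊕ (β ⊗ (α ⊗ (¬(α ⊕ γ) ⊕ ¬β))) = min(1, 0.008 + 0.000) = min(1, 0.008) = 0.008

0.008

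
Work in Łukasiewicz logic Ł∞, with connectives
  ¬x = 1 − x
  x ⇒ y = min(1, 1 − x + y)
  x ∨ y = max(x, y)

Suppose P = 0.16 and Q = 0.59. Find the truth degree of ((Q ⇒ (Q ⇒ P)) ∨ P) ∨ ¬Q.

Q ⇒ P = min(1, 1 − 0.59 + 0.16) = min(1, 0.57) = 0.57
Q ⇒ (Q ⇒ P) = min(1, 1 − 0.59 + 0.57) = min(1, 0.98) = 0.98
(Q ⇒ (Q ⇒ P)) ∨ P = max(0.98, 0.16) = 0.98
¬Q = 1 − 0.59 = 0.41
((Q ⇒ (Q ⇒ P)) ∨ P) ∨ ¬Q = max(0.98, 0.41) = 0.98

0.98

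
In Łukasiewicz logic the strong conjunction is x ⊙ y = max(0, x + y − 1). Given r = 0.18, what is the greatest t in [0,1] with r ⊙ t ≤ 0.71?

The residuum of the Łukasiewicz t-norm gives the supremum: min(1, 1 − 0.18 + 0.71).
1 − 0.18 + 0.71 = 1.53, so t = min(1, 1.53) = 1.00.
Check: 0.18 ⊙ 1.00 = max(0, 0.18) = 0.18 ≤ 0.71.

1.00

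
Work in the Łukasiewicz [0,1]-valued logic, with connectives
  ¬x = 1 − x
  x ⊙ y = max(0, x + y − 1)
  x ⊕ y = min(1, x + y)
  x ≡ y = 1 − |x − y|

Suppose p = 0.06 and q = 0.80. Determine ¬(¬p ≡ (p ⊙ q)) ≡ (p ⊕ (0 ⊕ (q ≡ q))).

0.94

¬p = 1 − 0.06 = 0.94
p ⊙ q = max(0, 0.06 + 0.80 − 1) = max(0, -0.14) = 0.00
¬p ≡ (p ⊙ q) = 1 − |0.94 − 0.00| = 1 − 0.94 = 0.06
¬(¬p ≡ (p ⊙ q)) = 1 − 0.06 = 0.94
q ≡ q = 1 − |0.80 − 0.80| = 1 − 0.00 = 1.00
0 ⊕ (q ≡ q) = min(1, 0.00 + 1.00) = min(1, 1.00) = 1.00
p ⊕ (0 ⊕ (q ≡ q)) = min(1, 0.06 + 1.00) = min(1, 1.06) = 1.00
¬(¬p ≡ (p ⊙ q)) ≡ (p ⊕ (0 ⊕ (q ≡ q))) = 1 − |0.94 − 1.00| = 1 − 0.06 = 0.94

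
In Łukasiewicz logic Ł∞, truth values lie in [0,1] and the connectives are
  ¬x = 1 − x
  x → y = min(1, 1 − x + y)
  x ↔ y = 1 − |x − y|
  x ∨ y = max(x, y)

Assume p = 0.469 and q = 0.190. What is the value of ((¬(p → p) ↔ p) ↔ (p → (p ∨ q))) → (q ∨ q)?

p → p = min(1, 1 − 0.469 + 0.469) = min(1, 1.000) = 1.000
¬(p → p) = 1 − 1.000 = 0.000
¬(p → p) ↔ p = 1 − |0.000 − 0.469| = 1 − 0.469 = 0.531
p ∨ q = max(0.469, 0.190) = 0.469
p → (p ∨ q) = min(1, 1 − 0.469 + 0.469) = min(1, 1.000) = 1.000
(¬(p → p) ↔ p) ↔ (p → (p ∨ q)) = 1 − |0.531 − 1.000| = 1 − 0.469 = 0.531
q ∨ q = max(0.190, 0.190) = 0.190
((¬(p → p) ↔ p) ↔ (p → (p ∨ q))) → (q ∨ q) = min(1, 1 − 0.531 + 0.190) = min(1, 0.659) = 0.659

0.659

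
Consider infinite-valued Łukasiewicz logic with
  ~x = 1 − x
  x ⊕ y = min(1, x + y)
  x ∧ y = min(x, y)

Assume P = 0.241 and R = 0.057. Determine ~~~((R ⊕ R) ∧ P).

0.886

R ⊕ R = min(1, 0.057 + 0.057) = min(1, 0.114) = 0.114
(R ⊕ R) ∧ P = min(0.114, 0.241) = 0.114
~((R ⊕ R) ∧ P) = 1 − 0.114 = 0.886
~~((R ⊕ R) ∧ P) = 1 − 0.886 = 0.114
~~~((R ⊕ R) ∧ P) = 1 − 0.114 = 0.886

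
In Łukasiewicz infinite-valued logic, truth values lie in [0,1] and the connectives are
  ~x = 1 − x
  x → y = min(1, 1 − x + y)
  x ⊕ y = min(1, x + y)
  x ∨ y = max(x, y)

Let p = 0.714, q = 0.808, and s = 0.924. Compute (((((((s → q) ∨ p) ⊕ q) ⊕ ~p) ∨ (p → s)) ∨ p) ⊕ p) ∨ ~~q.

s → q = min(1, 1 − 0.924 + 0.808) = min(1, 0.884) = 0.884
(s → q) ∨ p = max(0.884, 0.714) = 0.884
((s → q) ∨ p) ⊕ q = min(1, 0.884 + 0.808) = min(1, 1.692) = 1.000
~p = 1 − 0.714 = 0.286
(((s → q) ∨ p) ⊕ q) ⊕ ~p = min(1, 1.000 + 0.286) = min(1, 1.286) = 1.000
p → s = min(1, 1 − 0.714 + 0.924) = min(1, 1.210) = 1.000
((((s → q) ∨ p) ⊕ q) ⊕ ~p) ∨ (p → s) = max(1.000, 1.000) = 1.000
(((((s → q) ∨ p) ⊕ q) ⊕ ~p) ∨ (p → s)) ∨ p = max(1.000, 0.714) = 1.000
((((((s → q) ∨ p) ⊕ q) ⊕ ~p) ∨ (p → s)) ∨ p) ⊕ p = min(1, 1.000 + 0.714) = min(1, 1.714) = 1.000
~q = 1 − 0.808 = 0.192
~~q = 1 − 0.192 = 0.808
(((((((s → q) ∨ p) ⊕ q) ⊕ ~p) ∨ (p → s)) ∨ p) ⊕ p) ∨ ~~q = max(1.000, 0.808) = 1.000

1.000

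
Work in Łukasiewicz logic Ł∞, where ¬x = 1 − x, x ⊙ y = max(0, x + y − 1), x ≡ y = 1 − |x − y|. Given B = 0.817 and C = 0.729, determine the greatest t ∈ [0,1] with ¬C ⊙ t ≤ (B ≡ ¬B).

¬C = 1 − 0.729 = 0.271
So the left factor is ¬C = 0.271.
¬B = 1 − 0.817 = 0.183
B ≡ ¬B = 1 − |0.817 − 0.183| = 1 − 0.634 = 0.366
So the right-hand bound is B ≡ ¬B = 0.366.
The residuum of the Łukasiewicz t-norm gives the supremum: min(1, 1 − 0.271 + 0.366).
1 − 0.271 + 0.366 = 1.095, so t = min(1, 1.095) = 1.000.
Check: 0.271 ⊙ 1.000 = max(0, 0.271) = 0.271 ≤ 0.366.

1.000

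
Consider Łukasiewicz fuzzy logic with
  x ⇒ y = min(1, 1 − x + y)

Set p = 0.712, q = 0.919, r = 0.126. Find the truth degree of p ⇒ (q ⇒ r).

0.495

q ⇒ r = min(1, 1 − 0.919 + 0.126) = min(1, 0.207) = 0.207
p ⇒ (q ⇒ r) = min(1, 1 − 0.712 + 0.207) = min(1, 0.495) = 0.495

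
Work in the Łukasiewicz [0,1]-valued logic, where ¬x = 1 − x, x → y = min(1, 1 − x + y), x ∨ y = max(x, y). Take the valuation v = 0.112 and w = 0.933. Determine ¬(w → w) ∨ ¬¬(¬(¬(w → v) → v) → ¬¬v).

w → w = min(1, 1 − 0.933 + 0.933) = min(1, 1.000) = 1.000
¬(w → w) = 1 − 1.000 = 0.000
w → v = min(1, 1 − 0.933 + 0.112) = min(1, 0.179) = 0.179
¬(w → v) = 1 − 0.179 = 0.821
¬(w → v) → v = min(1, 1 − 0.821 + 0.112) = min(1, 0.291) = 0.291
¬(¬(w → v) → v) = 1 − 0.291 = 0.709
¬v = 1 − 0.112 = 0.888
¬¬v = 1 − 0.888 = 0.112
¬(¬(w → v) → v) → ¬¬v = min(1, 1 − 0.709 + 0.112) = min(1, 0.403) = 0.403
¬(¬(¬(w → v) → v) → ¬¬v) = 1 − 0.403 = 0.597
¬¬(¬(¬(w → v) → v) → ¬¬v) = 1 − 0.597 = 0.403
¬(w → w) ∨ ¬¬(¬(¬(w → v) → v) → ¬¬v) = max(0.000, 0.403) = 0.403

0.403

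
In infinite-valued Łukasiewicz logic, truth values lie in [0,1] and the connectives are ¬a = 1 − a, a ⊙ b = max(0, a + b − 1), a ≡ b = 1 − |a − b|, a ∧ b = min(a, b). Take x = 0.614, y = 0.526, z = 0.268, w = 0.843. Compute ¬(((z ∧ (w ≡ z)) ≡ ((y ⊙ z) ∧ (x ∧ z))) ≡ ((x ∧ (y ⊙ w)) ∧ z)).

0.464

w ≡ z = 1 − |0.843 − 0.268| = 1 − 0.575 = 0.425
z ∧ (w ≡ z) = min(0.268, 0.425) = 0.268
y ⊙ z = max(0, 0.526 + 0.268 − 1) = max(0, -0.206) = 0.000
x ∧ z = min(0.614, 0.268) = 0.268
(y ⊙ z) ∧ (x ∧ z) = min(0.000, 0.268) = 0.000
(z ∧ (w ≡ z)) ≡ ((y ⊙ z) ∧ (x ∧ z)) = 1 − |0.268 − 0.000| = 1 − 0.268 = 0.732
y ⊙ w = max(0, 0.526 + 0.843 − 1) = max(0, 0.369) = 0.369
x ∧ (y ⊙ w) = min(0.614, 0.369) = 0.369
(x ∧ (y ⊙ w)) ∧ z = min(0.369, 0.268) = 0.268
((z ∧ (w ≡ z)) ≡ ((y ⊙ z) ∧ (x ∧ z))) ≡ ((x ∧ (y ⊙ w)) ∧ z) = 1 − |0.732 − 0.268| = 1 − 0.464 = 0.536
¬(((z ∧ (w ≡ z)) ≡ ((y ⊙ z) ∧ (x ∧ z))) ≡ ((x ∧ (y ⊙ w)) ∧ z)) = 1 − 0.536 = 0.464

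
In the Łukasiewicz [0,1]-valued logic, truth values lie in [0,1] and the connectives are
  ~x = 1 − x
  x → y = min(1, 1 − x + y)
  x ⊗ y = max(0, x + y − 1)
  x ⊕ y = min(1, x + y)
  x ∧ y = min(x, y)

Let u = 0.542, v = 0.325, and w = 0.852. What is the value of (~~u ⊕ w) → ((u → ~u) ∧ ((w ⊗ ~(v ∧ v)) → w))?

~u = 1 − 0.542 = 0.458
~~u = 1 − 0.458 = 0.542
~~u ⊕ w = min(1, 0.542 + 0.852) = min(1, 1.394) = 1.000
u → ~u = min(1, 1 − 0.542 + 0.458) = min(1, 0.916) = 0.916
v ∧ v = min(0.325, 0.325) = 0.325
~(v ∧ v) = 1 − 0.325 = 0.675
w ⊗ ~(v ∧ v) = max(0, 0.852 + 0.675 − 1) = max(0, 0.527) = 0.527
(w ⊗ ~(v ∧ v)) → w = min(1, 1 − 0.527 + 0.852) = min(1, 1.325) = 1.000
(u → ~u) ∧ ((w ⊗ ~(v ∧ v)) → w) = min(0.916, 1.000) = 0.916
(~~u ⊕ w) → ((u → ~u) ∧ ((w ⊗ ~(v ∧ v)) → w)) = min(1, 1 − 1.000 + 0.916) = min(1, 0.916) = 0.916

0.916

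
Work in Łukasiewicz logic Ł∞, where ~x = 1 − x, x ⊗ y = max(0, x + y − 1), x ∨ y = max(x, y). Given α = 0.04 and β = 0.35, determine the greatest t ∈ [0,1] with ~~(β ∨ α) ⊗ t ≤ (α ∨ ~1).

β ∨ α = max(0.35, 0.04) = 0.35
~(β ∨ α) = 1 − 0.35 = 0.65
~~(β ∨ α) = 1 − 0.65 = 0.35
So the left factor is ~~(β ∨ α) = 0.35.
~1 = 1 − 1.00 = 0.00
α ∨ ~1 = max(0.04, 0.00) = 0.04
So the right-hand bound is α ∨ ~1 = 0.04.
The residuum of the Łukasiewicz t-norm gives the supremum: min(1, 1 − 0.35 + 0.04).
1 − 0.35 + 0.04 = 0.69, so t = min(1, 0.69) = 0.69.
Check: 0.35 ⊗ 0.69 = max(0, 0.04) = 0.04 ≤ 0.04.

0.69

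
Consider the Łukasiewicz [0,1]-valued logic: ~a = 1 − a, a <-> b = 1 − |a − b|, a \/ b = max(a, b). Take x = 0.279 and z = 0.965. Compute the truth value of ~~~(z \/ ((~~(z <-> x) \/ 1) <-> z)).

z <-> x = 1 − |0.965 − 0.279| = 1 − 0.686 = 0.314
~(z <-> x) = 1 − 0.314 = 0.686
~~(z <-> x) = 1 − 0.686 = 0.314
~~(z <-> x) \/ 1 = max(0.314, 1.000) = 1.000
(~~(z <-> x) \/ 1) <-> z = 1 − |1.000 − 0.965| = 1 − 0.035 = 0.965
z \/ ((~~(z <-> x) \/ 1) <-> z) = max(0.965, 0.965) = 0.965
~(z \/ ((~~(z <-> x) \/ 1) <-> z)) = 1 − 0.965 = 0.035
~~(z \/ ((~~(z <-> x) \/ 1) <-> z)) = 1 − 0.035 = 0.965
~~~(z \/ ((~~(z <-> x) \/ 1) <-> z)) = 1 − 0.965 = 0.035

0.035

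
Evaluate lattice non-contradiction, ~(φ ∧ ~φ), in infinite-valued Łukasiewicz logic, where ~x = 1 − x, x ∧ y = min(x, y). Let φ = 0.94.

~φ = 1 − 0.94 = 0.06
φ ∧ ~φ = min(0.94, 0.06) = 0.06
~(φ ∧ ~φ) = 1 − 0.06 = 0.94
(The value 0.94 < 1 shows this instance is not satisfied; not a Ł∞-tautology — its value is 1 − min(a, 1−a).)

0.94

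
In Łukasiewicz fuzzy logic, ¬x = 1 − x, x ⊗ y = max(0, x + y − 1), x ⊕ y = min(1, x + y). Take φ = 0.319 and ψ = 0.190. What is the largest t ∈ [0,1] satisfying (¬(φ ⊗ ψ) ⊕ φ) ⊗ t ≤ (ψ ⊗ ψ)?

0.000

φ ⊗ ψ = max(0, 0.319 + 0.190 − 1) = max(0, -0.491) = 0.000
¬(φ ⊗ ψ) = 1 − 0.000 = 1.000
¬(φ ⊗ ψ) ⊕ φ = min(1, 1.000 + 0.319) = min(1, 1.319) = 1.000
So the left factor is ¬(φ ⊗ ψ) ⊕ φ = 1.000.
ψ ⊗ ψ = max(0, 0.190 + 0.190 − 1) = max(0, -0.620) = 0.000
So the right-hand bound is ψ ⊗ ψ = 0.000.
The residuum of the Łukasiewicz t-norm gives the supremum: min(1, 1 − 1.000 + 0.000).
1 − 1.000 + 0.000 = 0.000, so t = min(1, 0.000) = 0.000.
Check: 1.000 ⊗ 0.000 = max(0, 0.000) = 0.000 ≤ 0.000.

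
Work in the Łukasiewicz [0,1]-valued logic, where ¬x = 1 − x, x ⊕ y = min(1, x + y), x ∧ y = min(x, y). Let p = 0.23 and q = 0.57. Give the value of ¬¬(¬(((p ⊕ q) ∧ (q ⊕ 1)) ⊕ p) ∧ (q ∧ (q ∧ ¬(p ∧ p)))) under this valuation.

p ⊕ q = min(1, 0.23 + 0.57) = min(1, 0.80) = 0.80
q ⊕ 1 = min(1, 0.57 + 1.00) = min(1, 1.57) = 1.00
(p ⊕ q) ∧ (q ⊕ 1) = min(0.80, 1.00) = 0.80
((p ⊕ q) ∧ (q ⊕ 1)) ⊕ p = min(1, 0.80 + 0.23) = min(1, 1.03) = 1.00
¬(((p ⊕ q) ∧ (q ⊕ 1)) ⊕ p) = 1 − 1.00 = 0.00
p ∧ p = min(0.23, 0.23) = 0.23
¬(p ∧ p) = 1 − 0.23 = 0.77
q ∧ ¬(p ∧ p) = min(0.57, 0.77) = 0.57
q ∧ (q ∧ ¬(p ∧ p)) = min(0.57, 0.57) = 0.57
¬(((p ⊕ q) ∧ (q ⊕ 1)) ⊕ p) ∧ (q ∧ (q ∧ ¬(p ∧ p))) = min(0.00, 0.57) = 0.00
¬(¬(((p ⊕ q) ∧ (q ⊕ 1)) ⊕ p) ∧ (q ∧ (q ∧ ¬(p ∧ p)))) = 1 − 0.00 = 1.00
¬¬(¬(((p ⊕ q) ∧ (q ⊕ 1)) ⊕ p) ∧ (q ∧ (q ∧ ¬(p ∧ p)))) = 1 − 1.00 = 0.00

0.00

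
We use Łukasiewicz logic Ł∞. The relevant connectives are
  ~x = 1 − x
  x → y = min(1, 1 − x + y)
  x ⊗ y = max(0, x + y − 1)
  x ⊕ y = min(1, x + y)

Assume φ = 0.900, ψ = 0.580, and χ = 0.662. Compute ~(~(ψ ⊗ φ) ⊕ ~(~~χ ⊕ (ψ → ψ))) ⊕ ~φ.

ψ ⊗ φ = max(0, 0.580 + 0.900 − 1) = max(0, 0.480) = 0.480
~(ψ ⊗ φ) = 1 − 0.480 = 0.520
~χ = 1 − 0.662 = 0.338
~~χ = 1 − 0.338 = 0.662
ψ → ψ = min(1, 1 − 0.580 + 0.580) = min(1, 1.000) = 1.000
~~χ ⊕ (ψ → ψ) = min(1, 0.662 + 1.000) = min(1, 1.662) = 1.000
~(~~χ ⊕ (ψ → ψ)) = 1 − 1.000 = 0.000
~(ψ ⊗ φ) ⊕ ~(~~χ ⊕ (ψ → ψ)) = min(1, 0.520 + 0.000) = min(1, 0.520) = 0.520
~(~(ψ ⊗ φ) ⊕ ~(~~χ ⊕ (ψ → ψ))) = 1 − 0.520 = 0.480
~φ = 1 − 0.900 = 0.100
~(~(ψ ⊗ φ) ⊕ ~(~~χ ⊕ (ψ → ψ))) ⊕ ~φ = min(1, 0.480 + 0.100) = min(1, 0.580) = 0.580

0.580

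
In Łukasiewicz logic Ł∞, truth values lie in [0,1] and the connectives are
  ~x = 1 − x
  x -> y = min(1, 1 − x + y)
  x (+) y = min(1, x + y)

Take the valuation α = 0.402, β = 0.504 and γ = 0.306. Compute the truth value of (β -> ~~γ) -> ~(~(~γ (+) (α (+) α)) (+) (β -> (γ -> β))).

~γ = 1 − 0.306 = 0.694
~~γ = 1 − 0.694 = 0.306
β -> ~~γ = min(1, 1 − 0.504 + 0.306) = min(1, 0.802) = 0.802
α (+) α = min(1, 0.402 + 0.402) = min(1, 0.804) = 0.804
~γ (+) (α (+) α) = min(1, 0.694 + 0.804) = min(1, 1.498) = 1.000
~(~γ (+) (α (+) α)) = 1 − 1.000 = 0.000
γ -> β = min(1, 1 − 0.306 + 0.504) = min(1, 1.198) = 1.000
β -> (γ -> β) = min(1, 1 − 0.504 + 1.000) = min(1, 1.496) = 1.000
~(~γ (+) (α (+) α)) (+) (β -> (γ -> β)) = min(1, 0.000 + 1.000) = min(1, 1.000) = 1.000
~(~(~γ (+) (α (+) α)) (+) (β -> (γ -> β))) = 1 − 1.000 = 0.000
(β -> ~~γ) -> ~(~(~γ (+) (α (+) α)) (+) (β -> (γ -> β))) = min(1, 1 − 0.802 + 0.000) = min(1, 0.198) = 0.198

0.198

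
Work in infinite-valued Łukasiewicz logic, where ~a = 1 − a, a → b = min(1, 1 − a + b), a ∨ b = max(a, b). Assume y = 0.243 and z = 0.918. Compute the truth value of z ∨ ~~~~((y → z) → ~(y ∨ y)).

y → z = min(1, 1 − 0.243 + 0.918) = min(1, 1.675) = 1.000
y ∨ y = max(0.243, 0.243) = 0.243
~(y ∨ y) = 1 − 0.243 = 0.757
(y → z) → ~(y ∨ y) = min(1, 1 − 1.000 + 0.757) = min(1, 0.757) = 0.757
~((y → z) → ~(y ∨ y)) = 1 − 0.757 = 0.243
~~((y → z) → ~(y ∨ y)) = 1 − 0.243 = 0.757
~~~((y → z) → ~(y ∨ y)) = 1 − 0.757 = 0.243
~~~~((y → z) → ~(y ∨ y)) = 1 − 0.243 = 0.757
z ∨ ~~~~((y → z) → ~(y ∨ y)) = max(0.918, 0.757) = 0.918

0.918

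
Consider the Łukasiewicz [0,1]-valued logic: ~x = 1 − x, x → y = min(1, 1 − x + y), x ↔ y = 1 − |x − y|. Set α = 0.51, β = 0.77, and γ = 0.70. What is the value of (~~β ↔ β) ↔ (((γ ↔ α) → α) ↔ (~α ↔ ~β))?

~β = 1 − 0.77 = 0.23
~~β = 1 − 0.23 = 0.77
~~β ↔ β = 1 − |0.77 − 0.77| = 1 − 0.00 = 1.00
γ ↔ α = 1 − |0.70 − 0.51| = 1 − 0.19 = 0.81
(γ ↔ α) → α = min(1, 1 − 0.81 + 0.51) = min(1, 0.70) = 0.70
~α = 1 − 0.51 = 0.49
~α ↔ ~β = 1 − |0.49 − 0.23| = 1 − 0.26 = 0.74
((γ ↔ α) → α) ↔ (~α ↔ ~β) = 1 − |0.70 − 0.74| = 1 − 0.04 = 0.96
(~~β ↔ β) ↔ (((γ ↔ α) → α) ↔ (~α ↔ ~β)) = 1 − |1.00 − 0.96| = 1 − 0.04 = 0.96

0.96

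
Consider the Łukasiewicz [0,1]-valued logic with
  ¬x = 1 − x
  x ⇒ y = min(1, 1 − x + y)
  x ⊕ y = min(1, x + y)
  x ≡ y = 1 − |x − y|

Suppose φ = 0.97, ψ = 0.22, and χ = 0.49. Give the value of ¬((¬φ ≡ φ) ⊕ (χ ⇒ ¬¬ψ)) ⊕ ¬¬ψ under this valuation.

¬φ = 1 − 0.97 = 0.03
¬φ ≡ φ = 1 − |0.03 − 0.97| = 1 − 0.94 = 0.06
¬ψ = 1 − 0.22 = 0.78
¬¬ψ = 1 − 0.78 = 0.22
χ ⇒ ¬¬ψ = min(1, 1 − 0.49 + 0.22) = min(1, 0.73) = 0.73
(¬φ ≡ φ) ⊕ (χ ⇒ ¬¬ψ) = min(1, 0.06 + 0.73) = min(1, 0.79) = 0.79
¬((¬φ ≡ φ) ⊕ (χ ⇒ ¬¬ψ)) = 1 − 0.79 = 0.21
¬((¬φ ≡ φ) ⊕ (χ ⇒ ¬¬ψ)) ⊕ ¬¬ψ = min(1, 0.21 + 0.22) = min(1, 0.43) = 0.43

0.43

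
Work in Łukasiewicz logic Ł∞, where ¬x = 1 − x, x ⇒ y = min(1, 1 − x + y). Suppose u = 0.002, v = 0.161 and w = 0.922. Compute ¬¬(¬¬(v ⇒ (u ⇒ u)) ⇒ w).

0.922

u ⇒ u = min(1, 1 − 0.002 + 0.002) = min(1, 1.000) = 1.000
v ⇒ (u ⇒ u) = min(1, 1 − 0.161 + 1.000) = min(1, 1.839) = 1.000
¬(v ⇒ (u ⇒ u)) = 1 − 1.000 = 0.000
¬¬(v ⇒ (u ⇒ u)) = 1 − 0.000 = 1.000
¬¬(v ⇒ (u ⇒ u)) ⇒ w = min(1, 1 − 1.000 + 0.922) = min(1, 0.922) = 0.922
¬(¬¬(v ⇒ (u ⇒ u)) ⇒ w) = 1 − 0.922 = 0.078
¬¬(¬¬(v ⇒ (u ⇒ u)) ⇒ w) = 1 − 0.078 = 0.922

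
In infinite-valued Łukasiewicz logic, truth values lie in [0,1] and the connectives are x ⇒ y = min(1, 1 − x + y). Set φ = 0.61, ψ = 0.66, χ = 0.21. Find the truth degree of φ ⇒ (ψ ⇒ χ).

0.94

ψ ⇒ χ = min(1, 1 − 0.66 + 0.21) = min(1, 0.55) = 0.55
φ ⇒ (ψ ⇒ χ) = min(1, 1 − 0.61 + 0.55) = min(1, 0.94) = 0.94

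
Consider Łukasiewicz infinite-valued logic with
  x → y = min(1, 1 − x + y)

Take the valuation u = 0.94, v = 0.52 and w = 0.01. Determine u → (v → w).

0.55

v → w = min(1, 1 − 0.52 + 0.01) = min(1, 0.49) = 0.49
u → (v → w) = min(1, 1 − 0.94 + 0.49) = min(1, 0.55) = 0.55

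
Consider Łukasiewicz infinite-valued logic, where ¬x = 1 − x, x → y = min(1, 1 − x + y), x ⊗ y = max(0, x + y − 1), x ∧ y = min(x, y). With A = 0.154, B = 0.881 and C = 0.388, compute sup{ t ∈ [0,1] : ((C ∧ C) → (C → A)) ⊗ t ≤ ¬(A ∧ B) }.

C ∧ C = min(0.388, 0.388) = 0.388
C → A = min(1, 1 − 0.388 + 0.154) = min(1, 0.766) = 0.766
(C ∧ C) → (C → A) = min(1, 1 − 0.388 + 0.766) = min(1, 1.378) = 1.000
So the left factor is (C ∧ C) → (C → A) = 1.000.
A ∧ B = min(0.154, 0.881) = 0.154
¬(A ∧ B) = 1 − 0.154 = 0.846
So the right-hand bound is ¬(A ∧ B) = 0.846.
The residuum of the Łukasiewicz t-norm gives the supremum: min(1, 1 − 1.000 + 0.846).
1 − 1.000 + 0.846 = 0.846, so t = min(1, 0.846) = 0.846.
Check: 1.000 ⊗ 0.846 = max(0, 0.846) = 0.846 ≤ 0.846.

0.846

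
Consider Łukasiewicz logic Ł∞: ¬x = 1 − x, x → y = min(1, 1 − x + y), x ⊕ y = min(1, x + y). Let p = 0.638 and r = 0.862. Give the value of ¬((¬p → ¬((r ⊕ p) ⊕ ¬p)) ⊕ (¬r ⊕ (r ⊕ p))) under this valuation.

0.000

¬p = 1 − 0.638 = 0.362
r ⊕ p = min(1, 0.862 + 0.638) = min(1, 1.500) = 1.000
(r ⊕ p) ⊕ ¬p = min(1, 1.000 + 0.362) = min(1, 1.362) = 1.000
¬((r ⊕ p) ⊕ ¬p) = 1 − 1.000 = 0.000
¬p → ¬((r ⊕ p) ⊕ ¬p) = min(1, 1 − 0.362 + 0.000) = min(1, 0.638) = 0.638
¬r = 1 − 0.862 = 0.138
¬r ⊕ (r ⊕ p) = min(1, 0.138 + 1.000) = min(1, 1.138) = 1.000
(¬p → ¬((r ⊕ p) ⊕ ¬p)) ⊕ (¬r ⊕ (r ⊕ p)) = min(1, 0.638 + 1.000) = min(1, 1.638) = 1.000
¬((¬p → ¬((r ⊕ p) ⊕ ¬p)) ⊕ (¬r ⊕ (r ⊕ p))) = 1 − 1.000 = 0.000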